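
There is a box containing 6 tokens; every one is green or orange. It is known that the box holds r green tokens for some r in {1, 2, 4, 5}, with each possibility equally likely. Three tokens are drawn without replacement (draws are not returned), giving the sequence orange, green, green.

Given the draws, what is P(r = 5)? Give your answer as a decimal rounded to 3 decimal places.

For each hypothesis, P(data | H) works out to: P(data | r = 1) = (5/6)(1/5)(0/4) = 0; P(data | r = 2) = (4/6)(2/5)(1/4) = 1/15; P(data | r = 4) = (2/6)(4/5)(3/4) = 1/5; P(data | r = 5) = (1/6)(5/5)(4/4) = 1/6.
The prior-weighted likelihoods are 1/4 · 0 = 0, 1/4 · 1/15 = 1/60, 1/4 · 1/5 = 1/20, 1/4 · 1/6 = 1/24; with total 13/120.
Therefore the posterior P(r = 5 | data) = (1/24) / (13/120) = 5/13.

0.385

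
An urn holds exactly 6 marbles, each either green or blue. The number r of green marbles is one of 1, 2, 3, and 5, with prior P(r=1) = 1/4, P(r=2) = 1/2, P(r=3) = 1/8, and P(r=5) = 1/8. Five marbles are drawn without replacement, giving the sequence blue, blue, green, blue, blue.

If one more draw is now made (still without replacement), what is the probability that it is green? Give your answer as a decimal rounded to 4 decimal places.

0.4444

The likelihood of the observed sequence under each hypothesis: P(data | r = 1) = (5/6)(4/5)(1/4)(3/3)(2/2) = 1/6; P(data | r = 2) = (4/6)(3/5)(2/4)(2/3)(1/2) = 1/15; P(data | r = 3) = (3/6)(2/5)(3/4)(1/3)(0/2) = 0; P(data | r = 5) = (1/6)(0/5) = 0.
Multiplying each by its prior: 1/4 · 1/6 = 1/24, 1/2 · 1/15 = 1/30, 1/8 · 0 = 0, 1/8 · 0 = 0; with total 3/40.
Normalising, the posterior is P(r = 1 | data) = 5/9, P(r = 2 | data) = 4/9, P(r = 3 | data) = 0, P(r = 5 | data) = 0.
Averaging over the posterior, P(green next | data) = (0)(5/9) + (1)(4/9) = 4/9.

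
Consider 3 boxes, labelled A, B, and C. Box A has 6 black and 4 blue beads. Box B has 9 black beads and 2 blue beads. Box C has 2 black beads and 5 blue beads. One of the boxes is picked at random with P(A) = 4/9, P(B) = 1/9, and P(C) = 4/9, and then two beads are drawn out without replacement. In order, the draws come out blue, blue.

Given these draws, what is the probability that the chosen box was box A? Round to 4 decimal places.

0.2171

The likelihood of the observed sequence under each hypothesis: P(data | box A) = (4/10)(3/9) = 0.13333; P(data | box B) = (2/11)(1/10) = 0.018182; P(data | box C) = (5/7)(4/6) = 0.47619.
Multiplying each by its prior: 4/9 · 0.13333 = 0.059259, 1/9 · 0.018182 = 0.0020202, 4/9 · 0.47619 = 0.21164; these sum to 0.27292.
Hence P(box A | data) = (0.059259) / (0.27292) = 0.21713.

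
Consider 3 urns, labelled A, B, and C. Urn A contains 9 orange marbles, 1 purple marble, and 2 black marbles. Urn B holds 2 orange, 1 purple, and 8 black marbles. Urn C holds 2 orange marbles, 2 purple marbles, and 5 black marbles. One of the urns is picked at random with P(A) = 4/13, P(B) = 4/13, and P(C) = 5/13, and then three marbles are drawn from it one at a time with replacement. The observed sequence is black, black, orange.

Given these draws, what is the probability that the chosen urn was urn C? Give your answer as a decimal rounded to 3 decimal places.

Compute the likelihood of the observed sequence for each case: P(data | urn A) = (2/12)(2/12)(9/12) = 0.020833; P(data | urn B) = (8/11)(8/11)(2/11) = 0.096168; P(data | urn C) = (5/9)(5/9)(2/9) = 0.068587.
Multiplying each by its prior: 4/13 · 0.020833 = 0.0064103, 4/13 · 0.096168 = 0.02959, 5/13 · 0.068587 = 0.02638; with total 0.06238.
By Bayes' rule, P(urn C | data) = (0.02638) / (0.06238) = 0.42289.

0.423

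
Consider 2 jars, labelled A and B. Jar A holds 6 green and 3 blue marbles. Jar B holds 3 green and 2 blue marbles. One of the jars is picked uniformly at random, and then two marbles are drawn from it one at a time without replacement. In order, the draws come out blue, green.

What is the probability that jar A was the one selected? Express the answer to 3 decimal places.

Under each hypothesis, the probability of the observed sequence is: P(data | jar A) = (3/9)(6/8) = 1/4; P(data | jar B) = (2/5)(3/4) = 3/10.
Multiplying each by its prior: 1/2 · 1/4 = 1/8, 1/2 · 3/10 = 3/20; summing to 11/40.
By Bayes' rule, P(jar A | data) = (1/8) / (11/40) = 5/11.

0.455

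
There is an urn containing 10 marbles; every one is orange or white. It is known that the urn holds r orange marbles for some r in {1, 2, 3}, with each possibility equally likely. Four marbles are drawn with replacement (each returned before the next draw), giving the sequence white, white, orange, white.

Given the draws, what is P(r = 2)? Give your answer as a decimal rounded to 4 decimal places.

0.3681

Under each hypothesis, the probability of the observed sequence is: P(data | r = 1) = (9/10)(9/10)(1/10)(9/10) = 0.0729; P(data | r = 2) = (8/10)(8/10)(2/10)(8/10) = 0.1024; P(data | r = 3) = (7/10)(7/10)(3/10)(7/10) = 0.1029.
Weighting by the prior gives 1/3 · 0.0729 = 0.0243, 1/3 · 0.1024 = 0.034133, 1/3 · 0.1029 = 0.0343; with total 0.092733.
Therefore the posterior P(r = 2 | data) = (0.034133) / (0.092733) = 0.36808.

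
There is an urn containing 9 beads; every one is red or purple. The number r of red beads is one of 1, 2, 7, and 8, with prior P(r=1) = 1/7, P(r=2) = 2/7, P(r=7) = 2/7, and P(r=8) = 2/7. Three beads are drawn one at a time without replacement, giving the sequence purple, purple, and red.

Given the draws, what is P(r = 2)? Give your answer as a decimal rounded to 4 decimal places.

0.6667

Compute the likelihood of the observed sequence for each case: P(data | r = 1) = (8/9)(7/8)(1/7) = 1/9; P(data | r = 2) = (7/9)(6/8)(2/7) = 1/6; P(data | r = 7) = (2/9)(1/8)(7/7) = 1/36; P(data | r = 8) = (1/9)(0/8) = 0.
The prior-weighted likelihoods are 1/7 · 1/9 = 1/63, 2/7 · 1/6 = 1/21, 2/7 · 1/36 = 1/126, 2/7 · 0 = 0; with total 1/14.
By Bayes' rule, P(r = 2 | data) = (1/21) / (1/14) = 2/3.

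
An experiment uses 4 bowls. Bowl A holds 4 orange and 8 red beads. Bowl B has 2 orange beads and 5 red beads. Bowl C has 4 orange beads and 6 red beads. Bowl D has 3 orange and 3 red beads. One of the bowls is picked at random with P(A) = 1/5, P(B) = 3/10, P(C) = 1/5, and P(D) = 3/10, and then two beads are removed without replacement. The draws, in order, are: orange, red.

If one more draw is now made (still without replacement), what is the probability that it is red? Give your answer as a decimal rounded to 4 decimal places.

Compute the likelihood of the observed sequence for each case: P(data | bowl A) = (4/12)(8/11) = 0.24242; P(data | bowl B) = (2/7)(5/6) = 0.2381; P(data | bowl C) = (4/10)(6/9) = 0.26667; P(data | bowl D) = (3/6)(3/5) = 0.3.
The prior-weighted likelihoods are 1/5 · 0.24242 = 0.048485, 3/10 · 0.2381 = 0.071429, 1/5 · 0.26667 = 0.053333, 3/10 · 0.3 = 0.09; summing to 0.26325.
Normalising, the posterior is P(bowl A | data) = 0.18418, P(bowl B | data) = 0.27134, P(bowl C | data) = 0.2026, P(bowl D | data) = 0.34188.
Averaging over the posterior, P(red next | data) = (7/10)(0.18418) + (4/5)(0.27134) + (5/8)(0.2026) + (1/2)(0.34188) = 0.64356.

0.6436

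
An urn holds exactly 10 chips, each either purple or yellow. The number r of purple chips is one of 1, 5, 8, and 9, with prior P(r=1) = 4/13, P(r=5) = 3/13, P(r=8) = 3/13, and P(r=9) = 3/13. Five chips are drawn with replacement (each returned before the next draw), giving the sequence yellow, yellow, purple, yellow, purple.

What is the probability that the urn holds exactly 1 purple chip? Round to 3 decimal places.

0.207

Under each hypothesis, the probability of the observed sequence is: P(data | r = 1) = (9/10)(9/10)(1/10)(9/10)(1/10) = 0.00729; P(data | r = 5) = (5/10)(5/10)(5/10)(5/10)(5/10) = 0.03125; P(data | r = 8) = (2/10)(2/10)(8/10)(2/10)(8/10) = 0.00512; P(data | r = 9) = (1/10)(1/10)(9/10)(1/10)(9/10) = 0.00081.
The prior-weighted likelihoods are 4/13 · 0.00729 = 0.0022431, 3/13 · 0.03125 = 0.0072115, 3/13 · 0.00512 = 0.0011815, 3/13 · 0.00081 = 0.00018692; these sum to 0.010823.
Therefore the posterior P(r = 1 | data) = (0.0022431) / (0.010823) = 0.20725.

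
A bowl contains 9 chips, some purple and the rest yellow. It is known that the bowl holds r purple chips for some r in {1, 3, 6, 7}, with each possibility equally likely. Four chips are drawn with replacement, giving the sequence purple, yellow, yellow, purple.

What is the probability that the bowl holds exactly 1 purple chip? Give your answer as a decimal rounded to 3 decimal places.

For each hypothesis, P(data | H) works out to: P(data | r = 1) = (1/9)(8/9)(8/9)(1/9) = 0.0097546; P(data | r = 3) = (3/9)(6/9)(6/9)(3/9) = 0.049383; P(data | r = 6) = (6/9)(3/9)(3/9)(6/9) = 0.049383; P(data | r = 7) = (7/9)(2/9)(2/9)(7/9) = 0.029873.
The prior-weighted likelihoods are 1/4 · 0.0097546 = 0.0024387, 1/4 · 0.049383 = 0.012346, 1/4 · 0.049383 = 0.012346, 1/4 · 0.029873 = 0.0074684; these sum to 0.034598.
Therefore the posterior P(r = 1 | data) = (0.0024387) / (0.034598) = 0.070485.

0.070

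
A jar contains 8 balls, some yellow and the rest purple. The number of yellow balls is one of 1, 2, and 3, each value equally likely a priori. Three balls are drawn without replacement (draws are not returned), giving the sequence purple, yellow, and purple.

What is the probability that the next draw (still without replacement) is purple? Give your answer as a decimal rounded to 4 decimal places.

0.7778

For each hypothesis, P(data | H) works out to: P(data | r = 1) = (7/8)(1/7)(6/6) = 1/8; P(data | r = 2) = (6/8)(2/7)(5/6) = 5/28; P(data | r = 3) = (5/8)(3/7)(4/6) = 5/28.
Multiplying each by its prior: 1/3 · 1/8 = 1/24, 1/3 · 5/28 = 5/84, 1/3 · 5/28 = 5/84; with total 9/56.
Dividing through by the total gives posterior P(r = 1 | data) = 7/27, P(r = 2 | data) = 10/27, P(r = 3 | data) = 10/27.
Averaging over the posterior, P(purple next | data) = (1)(7/27) + (4/5)(10/27) + (3/5)(10/27) = 7/9.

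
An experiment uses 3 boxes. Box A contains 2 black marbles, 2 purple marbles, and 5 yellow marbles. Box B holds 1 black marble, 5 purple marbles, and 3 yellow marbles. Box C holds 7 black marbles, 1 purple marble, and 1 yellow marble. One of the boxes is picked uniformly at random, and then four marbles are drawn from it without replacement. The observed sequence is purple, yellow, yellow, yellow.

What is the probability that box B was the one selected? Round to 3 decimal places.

0.200

For each hypothesis, P(data | H) works out to: P(data | box A) = (2/9)(5/8)(4/7)(3/6) = 0.039683; P(data | box B) = (5/9)(3/8)(2/7)(1/6) = 0.0099206; P(data | box C) = (1/9)(1/8)(0/7) = 0.
Multiplying each by its prior: 1/3 · 0.039683 = 0.013228, 1/3 · 0.0099206 = 0.0033069, 1/3 · 0 = 0; these sum to 0.016534.
Hence P(box B | data) = (0.0033069) / (0.016534) = 0.2.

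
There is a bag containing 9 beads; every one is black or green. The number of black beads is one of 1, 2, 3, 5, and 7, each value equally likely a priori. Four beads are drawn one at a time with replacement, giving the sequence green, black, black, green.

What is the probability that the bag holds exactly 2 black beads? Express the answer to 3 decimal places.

0.166

Under each hypothesis, the probability of the observed sequence is: P(data | r = 1) = (8/9)(1/9)(1/9)(8/9) = 0.0097546; P(data | r = 2) = (7/9)(2/9)(2/9)(7/9) = 0.029873; P(data | r = 3) = (6/9)(3/9)(3/9)(6/9) = 0.049383; P(data | r = 5) = (4/9)(5/9)(5/9)(4/9) = 0.060966; P(data | r = 7) = (2/9)(7/9)(7/9)(2/9) = 0.029873.
The prior-weighted likelihoods are 1/5 · 0.0097546 = 0.0019509, 1/5 · 0.029873 = 0.0059747, 1/5 · 0.049383 = 0.0098765, 1/5 · 0.060966 = 0.012193, 1/5 · 0.029873 = 0.0059747; summing to 0.03597.
Hence P(r = 2 | data) = (0.0059747) / (0.03597) = 0.1661.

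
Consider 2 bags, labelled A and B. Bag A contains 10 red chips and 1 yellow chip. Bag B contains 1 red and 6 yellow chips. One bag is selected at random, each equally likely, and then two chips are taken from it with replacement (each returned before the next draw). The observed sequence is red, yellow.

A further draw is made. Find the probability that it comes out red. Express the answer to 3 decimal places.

0.452

The likelihood of the observed sequence under each hypothesis: P(data | bag A) = (10/11)(1/11) = 0.082645; P(data | bag B) = (1/7)(6/7) = 0.12245.
The prior-weighted likelihoods are 1/2 · 0.082645 = 0.041322, 1/2 · 0.12245 = 0.061224; with total 0.10255.
Normalising, the posterior is P(bag A | data) = 0.40296, P(bag B | data) = 0.59704.
The predictive probability is P(red next | data) = (10/11)(0.40296) + (1/7)(0.59704) = 0.45162.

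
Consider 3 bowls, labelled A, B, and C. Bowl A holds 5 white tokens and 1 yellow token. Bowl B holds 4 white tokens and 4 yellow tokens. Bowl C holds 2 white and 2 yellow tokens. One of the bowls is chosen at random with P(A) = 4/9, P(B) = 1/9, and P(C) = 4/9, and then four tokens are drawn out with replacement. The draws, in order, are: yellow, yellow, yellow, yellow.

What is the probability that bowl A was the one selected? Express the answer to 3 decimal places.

The likelihood of the observed sequence under each hypothesis: P(data | bowl A) = (1/6)(1/6)(1/6)(1/6) = 0.0007716; P(data | bowl B) = (4/8)(4/8)(4/8)(4/8) = 0.0625; P(data | bowl C) = (2/4)(2/4)(2/4)(2/4) = 0.0625.
Multiplying each by its prior: 4/9 · 0.0007716 = 0.00034294, 1/9 · 0.0625 = 0.0069444, 4/9 · 0.0625 = 0.027778; summing to 0.035065.
So P(bowl A | data) = (0.00034294) / (0.035065) = 0.00978.

0.010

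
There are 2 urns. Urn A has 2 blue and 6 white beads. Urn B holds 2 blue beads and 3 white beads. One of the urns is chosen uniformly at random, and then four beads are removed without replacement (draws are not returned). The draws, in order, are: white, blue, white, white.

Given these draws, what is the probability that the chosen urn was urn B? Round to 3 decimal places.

Compute the likelihood of the observed sequence for each case: P(data | urn A) = (6/8)(2/7)(5/6)(4/5) = 1/7; P(data | urn B) = (3/5)(2/4)(2/3)(1/2) = 1/10.
The prior-weighted likelihoods are 1/2 · 1/7 = 1/14, 1/2 · 1/10 = 1/20; with total 17/140.
By Bayes' rule, P(urn B | data) = (1/20) / (17/140) = 7/17.

0.412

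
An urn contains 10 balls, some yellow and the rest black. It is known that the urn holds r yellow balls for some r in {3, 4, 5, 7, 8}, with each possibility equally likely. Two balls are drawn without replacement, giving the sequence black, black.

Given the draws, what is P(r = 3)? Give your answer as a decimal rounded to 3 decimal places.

0.420

Under each hypothesis, the probability of the observed sequence is: P(data | r = 3) = (7/10)(6/9) = 7/15; P(data | r = 4) = (6/10)(5/9) = 1/3; P(data | r = 5) = (5/10)(4/9) = 2/9; P(data | r = 7) = (3/10)(2/9) = 1/15; P(data | r = 8) = (2/10)(1/9) = 1/45.
The prior-weighted likelihoods are 1/5 · 7/15 = 7/75, 1/5 · 1/3 = 1/15, 1/5 · 2/9 = 2/45, 1/5 · 1/15 = 1/75, 1/5 · 1/45 = 1/225; these sum to 2/9.
Hence P(r = 3 | data) = (7/75) / (2/9) = 21/50.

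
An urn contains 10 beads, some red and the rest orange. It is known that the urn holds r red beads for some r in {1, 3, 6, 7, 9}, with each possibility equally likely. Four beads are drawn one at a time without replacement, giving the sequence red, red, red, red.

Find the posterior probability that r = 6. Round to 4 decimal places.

0.0852

Under each hypothesis, the probability of the observed sequence is: P(data | r = 1) = (1/10)(0/9) = 0; P(data | r = 3) = (3/10)(2/9)(1/8)(0/7) = 0; P(data | r = 6) = (6/10)(5/9)(4/8)(3/7) = 1/14; P(data | r = 7) = (7/10)(6/9)(5/8)(4/7) = 1/6; P(data | r = 9) = (9/10)(8/9)(7/8)(6/7) = 3/5.
The prior-weighted likelihoods are 1/5 · 0 = 0, 1/5 · 0 = 0, 1/5 · 1/14 = 1/70, 1/5 · 1/6 = 1/30, 1/5 · 3/5 = 3/25; these sum to 88/525.
Therefore the posterior P(r = 6 | data) = (1/70) / (88/525) = 15/176.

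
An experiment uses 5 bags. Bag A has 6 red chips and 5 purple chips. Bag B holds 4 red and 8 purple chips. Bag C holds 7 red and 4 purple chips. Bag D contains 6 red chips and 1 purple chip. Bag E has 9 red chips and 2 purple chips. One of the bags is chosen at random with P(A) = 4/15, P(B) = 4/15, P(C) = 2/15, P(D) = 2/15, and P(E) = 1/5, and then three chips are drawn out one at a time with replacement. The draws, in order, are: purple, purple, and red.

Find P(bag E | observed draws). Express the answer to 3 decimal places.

0.061

Compute the likelihood of the observed sequence for each case: P(data | bag A) = (5/11)(5/11)(6/11) = 0.1127; P(data | bag B) = (8/12)(8/12)(4/12) = 0.14815; P(data | bag C) = (4/11)(4/11)(7/11) = 0.084147; P(data | bag D) = (1/7)(1/7)(6/7) = 0.017493; P(data | bag E) = (2/11)(2/11)(9/11) = 0.027047.
The prior-weighted likelihoods are 4/15 · 0.1127 = 0.030053, 4/15 · 0.14815 = 0.039506, 2/15 · 0.084147 = 0.01122, 2/15 · 0.017493 = 0.0023324, 1/5 · 0.027047 = 0.0054095; with total 0.08852.
So P(bag E | data) = (0.0054095) / (0.08852) = 0.06111.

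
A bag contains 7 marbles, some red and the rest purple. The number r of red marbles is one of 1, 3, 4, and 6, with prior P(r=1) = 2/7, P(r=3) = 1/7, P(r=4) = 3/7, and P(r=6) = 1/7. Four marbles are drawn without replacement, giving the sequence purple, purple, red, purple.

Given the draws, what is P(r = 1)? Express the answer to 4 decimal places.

0.6250

The likelihood of the observed sequence under each hypothesis: P(data | r = 1) = (6/7)(5/6)(1/5)(4/4) = 1/7; P(data | r = 3) = (4/7)(3/6)(3/5)(2/4) = 3/35; P(data | r = 4) = (3/7)(2/6)(4/5)(1/4) = 1/35; P(data | r = 6) = (1/7)(0/6) = 0.
Weighting by the prior gives 2/7 · 1/7 = 2/49, 1/7 · 3/35 = 3/245, 3/7 · 1/35 = 3/245, 1/7 · 0 = 0; summing to 16/245.
By Bayes' rule, P(r = 1 | data) = (2/49) / (16/245) = 5/8.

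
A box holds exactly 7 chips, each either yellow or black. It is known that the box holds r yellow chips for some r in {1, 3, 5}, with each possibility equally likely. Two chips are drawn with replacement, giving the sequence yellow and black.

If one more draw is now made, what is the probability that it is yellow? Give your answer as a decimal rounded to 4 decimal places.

Under each hypothesis, the probability of the observed sequence is: P(data | r = 1) = (1/7)(6/7) = 6/49; P(data | r = 3) = (3/7)(4/7) = 12/49; P(data | r = 5) = (5/7)(2/7) = 10/49.
Weighting by the prior gives 1/3 · 6/49 = 2/49, 1/3 · 12/49 = 4/49, 1/3 · 10/49 = 10/147; with total 4/21.
The posterior is then P(r = 1 | data) = 3/14, P(r = 3 | data) = 3/7, P(r = 5 | data) = 5/14.
Averaging over the posterior, P(yellow next | data) = (1/7)(3/14) + (3/7)(3/7) + (5/7)(5/14) = 23/49.

0.4694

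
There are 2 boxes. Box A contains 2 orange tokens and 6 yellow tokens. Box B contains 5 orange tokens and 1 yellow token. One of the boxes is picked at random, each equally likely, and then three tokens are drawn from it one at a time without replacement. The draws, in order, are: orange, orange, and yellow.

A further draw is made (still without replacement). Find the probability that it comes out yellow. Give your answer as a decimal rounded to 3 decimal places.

0.176

Under each hypothesis, the probability of the observed sequence is: P(data | box A) = (2/8)(1/7)(6/6) = 1/28; P(data | box B) = (5/6)(4/5)(1/4) = 1/6.
Multiplying each by its prior: 1/2 · 1/28 = 1/56, 1/2 · 1/6 = 1/12; with total 17/168.
The posterior is then P(box A | data) = 3/17, P(box B | data) = 14/17.
The predictive probability is P(yellow next | data) = (1)(3/17) + (0)(14/17) = 3/17.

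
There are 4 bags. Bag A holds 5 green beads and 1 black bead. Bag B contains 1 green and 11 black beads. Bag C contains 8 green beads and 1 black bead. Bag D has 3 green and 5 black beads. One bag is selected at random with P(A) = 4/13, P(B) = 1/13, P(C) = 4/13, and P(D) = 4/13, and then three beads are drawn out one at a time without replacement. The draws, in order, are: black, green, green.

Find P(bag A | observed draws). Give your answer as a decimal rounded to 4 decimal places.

0.4541

Under each hypothesis, the probability of the observed sequence is: P(data | bag A) = (1/6)(5/5)(4/4) = 0.16667; P(data | bag B) = (11/12)(1/11)(0/10) = 0; P(data | bag C) = (1/9)(8/8)(7/7) = 0.11111; P(data | bag D) = (5/8)(3/7)(2/6) = 0.089286.
The prior-weighted likelihoods are 4/13 · 0.16667 = 0.051282, 1/13 · 0 = 0, 4/13 · 0.11111 = 0.034188, 4/13 · 0.089286 = 0.027473; with total 0.11294.
Therefore the posterior P(bag A | data) = (0.051282) / (0.11294) = 0.45405.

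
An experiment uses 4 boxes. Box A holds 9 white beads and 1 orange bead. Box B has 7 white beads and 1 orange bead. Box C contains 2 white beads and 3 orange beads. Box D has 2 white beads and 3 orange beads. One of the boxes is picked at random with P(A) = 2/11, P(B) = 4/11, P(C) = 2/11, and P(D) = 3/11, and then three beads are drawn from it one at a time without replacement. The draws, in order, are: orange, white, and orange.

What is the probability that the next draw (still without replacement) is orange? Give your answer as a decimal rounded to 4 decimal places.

The likelihood of the observed sequence under each hypothesis: P(data | box A) = (1/10)(9/9)(0/8) = 0; P(data | box B) = (1/8)(7/7)(0/6) = 0; P(data | box C) = (3/5)(2/4)(2/3) = 1/5; P(data | box D) = (3/5)(2/4)(2/3) = 1/5.
Weighting by the prior gives 2/11 · 0 = 0, 4/11 · 0 = 0, 2/11 · 1/5 = 2/55, 3/11 · 1/5 = 3/55; these sum to 1/11.
The posterior is then P(box A | data) = 0, P(box B | data) = 0, P(box C | data) = 2/5, P(box D | data) = 3/5.
The predictive probability is P(orange next | data) = (1/2)(2/5) + (1/2)(3/5) = 1/2.

0.5000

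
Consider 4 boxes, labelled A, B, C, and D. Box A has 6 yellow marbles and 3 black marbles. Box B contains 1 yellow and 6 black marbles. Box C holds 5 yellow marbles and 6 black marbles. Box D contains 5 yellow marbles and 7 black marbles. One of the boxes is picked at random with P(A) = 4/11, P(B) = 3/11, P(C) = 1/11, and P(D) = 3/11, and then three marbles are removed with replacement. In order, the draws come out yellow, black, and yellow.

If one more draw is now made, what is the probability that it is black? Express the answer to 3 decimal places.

0.453

Compute the likelihood of the observed sequence for each case: P(data | box A) = (6/9)(3/9)(6/9) = 0.14815; P(data | box B) = (1/7)(6/7)(1/7) = 0.017493; P(data | box C) = (5/11)(6/11)(5/11) = 0.1127; P(data | box D) = (5/12)(7/12)(5/12) = 0.10127.
The prior-weighted likelihoods are 4/11 · 0.14815 = 0.053872, 3/11 · 0.017493 = 0.0047707, 1/11 · 0.1127 = 0.010245, 3/11 · 0.10127 = 0.02762; with total 0.096508.
Dividing through by the total gives posterior P(box A | data) = 0.55821, P(box B | data) = 0.049434, P(box C | data) = 0.10616, P(box D | data) = 0.28619.
The predictive probability is P(black next | data) = (1/3)(0.55821) + (6/7)(0.049434) + (6/11)(0.10616) + (7/12)(0.28619) = 0.45329.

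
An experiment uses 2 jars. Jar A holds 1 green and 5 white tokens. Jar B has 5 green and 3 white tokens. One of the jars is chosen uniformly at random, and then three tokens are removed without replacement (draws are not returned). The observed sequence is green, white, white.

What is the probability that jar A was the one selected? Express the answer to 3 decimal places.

0.651

Compute the likelihood of the observed sequence for each case: P(data | jar A) = (1/6)(5/5)(4/4) = 1/6; P(data | jar B) = (5/8)(3/7)(2/6) = 5/56.
Weighting by the prior gives 1/2 · 1/6 = 1/12, 1/2 · 5/56 = 5/112; summing to 43/336.
Therefore the posterior P(jar A | data) = (1/12) / (43/336) = 28/43.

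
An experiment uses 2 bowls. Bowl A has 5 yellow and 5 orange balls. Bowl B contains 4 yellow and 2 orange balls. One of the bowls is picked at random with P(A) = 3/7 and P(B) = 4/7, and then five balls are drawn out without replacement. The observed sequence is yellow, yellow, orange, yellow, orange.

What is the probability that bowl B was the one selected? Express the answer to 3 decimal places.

Under each hypothesis, the probability of the observed sequence is: P(data | bowl A) = (5/10)(4/9)(5/8)(3/7)(4/6) = 5/126; P(data | bowl B) = (4/6)(3/5)(2/4)(2/3)(1/2) = 1/15.
The prior-weighted likelihoods are 3/7 · 5/126 = 5/294, 4/7 · 1/15 = 4/105; these sum to 27/490.
Therefore the posterior P(bowl B | data) = (4/105) / (27/490) = 56/81.

0.691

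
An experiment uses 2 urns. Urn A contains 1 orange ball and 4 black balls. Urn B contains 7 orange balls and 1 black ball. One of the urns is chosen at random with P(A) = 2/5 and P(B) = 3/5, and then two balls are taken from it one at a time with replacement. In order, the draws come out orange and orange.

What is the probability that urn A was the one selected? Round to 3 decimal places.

0.034

Under each hypothesis, the probability of the observed sequence is: P(data | urn A) = (1/5)(1/5) = 0.04; P(data | urn B) = (7/8)(7/8) = 0.76562.
The prior-weighted likelihoods are 2/5 · 0.04 = 0.016, 3/5 · 0.76562 = 0.45937; these sum to 0.47537.
So P(urn A | data) = (0.016) / (0.47537) = 0.033658.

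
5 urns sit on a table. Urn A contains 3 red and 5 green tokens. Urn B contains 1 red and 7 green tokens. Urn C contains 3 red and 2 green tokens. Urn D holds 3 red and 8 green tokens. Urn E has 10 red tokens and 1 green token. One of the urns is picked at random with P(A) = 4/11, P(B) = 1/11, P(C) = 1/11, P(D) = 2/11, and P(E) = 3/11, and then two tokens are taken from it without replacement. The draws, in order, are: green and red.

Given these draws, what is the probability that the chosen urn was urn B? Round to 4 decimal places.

Under each hypothesis, the probability of the observed sequence is: P(data | urn A) = (5/8)(3/7) = 0.26786; P(data | urn B) = (7/8)(1/7) = 0.125; P(data | urn C) = (2/5)(3/4) = 0.3; P(data | urn D) = (8/11)(3/10) = 0.21818; P(data | urn E) = (1/11)(10/10) = 0.090909.
Multiplying each by its prior: 4/11 · 0.26786 = 0.097403, 1/11 · 0.125 = 0.011364, 1/11 · 0.3 = 0.027273, 2/11 · 0.21818 = 0.039669, 3/11 · 0.090909 = 0.024793; summing to 0.2005.
Hence P(urn B | data) = (0.011364) / (0.2005) = 0.056676.

0.0567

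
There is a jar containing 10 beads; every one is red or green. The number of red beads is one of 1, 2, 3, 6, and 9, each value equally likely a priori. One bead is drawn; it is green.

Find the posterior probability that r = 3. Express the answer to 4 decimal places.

Under each hypothesis, the probability of this draw is: P(data | r = 1) = (9/10) = 9/10; P(data | r = 2) = (8/10) = 4/5; P(data | r = 3) = (7/10) = 7/10; P(data | r = 6) = (4/10) = 2/5; P(data | r = 9) = (1/10) = 1/10.
The prior-weighted likelihoods are 1/5 · 9/10 = 9/50, 1/5 · 4/5 = 4/25, 1/5 · 7/10 = 7/50, 1/5 · 2/5 = 2/25, 1/5 · 1/10 = 1/50; summing to 29/50.
By Bayes' rule, P(r = 3 | data) = (7/50) / (29/50) = 7/29.

0.2414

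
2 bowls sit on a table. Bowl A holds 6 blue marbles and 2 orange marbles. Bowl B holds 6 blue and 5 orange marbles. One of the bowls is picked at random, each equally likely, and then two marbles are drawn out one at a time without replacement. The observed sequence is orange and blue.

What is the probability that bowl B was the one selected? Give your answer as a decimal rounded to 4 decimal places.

0.5600

The likelihood of the observed sequence under each hypothesis: P(data | bowl A) = (2/8)(6/7) = 3/14; P(data | bowl B) = (5/11)(6/10) = 3/11.
Weighting by the prior gives 1/2 · 3/14 = 3/28, 1/2 · 3/11 = 3/22; summing to 75/308.
So P(bowl B | data) = (3/22) / (75/308) = 14/25.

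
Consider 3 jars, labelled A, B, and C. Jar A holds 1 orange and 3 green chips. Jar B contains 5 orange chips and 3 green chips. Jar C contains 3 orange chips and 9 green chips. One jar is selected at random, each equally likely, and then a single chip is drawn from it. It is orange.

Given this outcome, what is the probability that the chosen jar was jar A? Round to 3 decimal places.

0.222

Under each hypothesis, the probability of this draw is: P(data | jar A) = (1/4) = 1/4; P(data | jar B) = (5/8) = 5/8; P(data | jar C) = (3/12) = 1/4.
Weighting by the prior gives 1/3 · 1/4 = 1/12, 1/3 · 5/8 = 5/24, 1/3 · 1/4 = 1/12; with total 3/8.
So P(jar A | data) = (1/12) / (3/8) = 2/9.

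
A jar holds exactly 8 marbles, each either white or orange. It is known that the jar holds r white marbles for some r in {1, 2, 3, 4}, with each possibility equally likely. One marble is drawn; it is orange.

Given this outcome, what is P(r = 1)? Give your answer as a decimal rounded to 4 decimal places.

0.3182

Compute the likelihood of this draw for each case: P(data | r = 1) = (7/8) = 7/8; P(data | r = 2) = (6/8) = 3/4; P(data | r = 3) = (5/8) = 5/8; P(data | r = 4) = (4/8) = 1/2.
The prior-weighted likelihoods are 1/4 · 7/8 = 7/32, 1/4 · 3/4 = 3/16, 1/4 · 5/8 = 5/32, 1/4 · 1/2 = 1/8; these sum to 11/16.
So P(r = 1 | data) = (7/32) / (11/16) = 7/22.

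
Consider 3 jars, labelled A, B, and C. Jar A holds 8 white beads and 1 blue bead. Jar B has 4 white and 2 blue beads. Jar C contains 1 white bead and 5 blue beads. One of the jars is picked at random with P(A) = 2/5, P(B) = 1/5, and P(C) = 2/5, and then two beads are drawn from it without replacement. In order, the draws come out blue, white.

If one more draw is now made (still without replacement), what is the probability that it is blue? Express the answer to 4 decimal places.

Under each hypothesis, the probability of the observed sequence is: P(data | jar A) = (1/9)(8/8) = 1/9; P(data | jar B) = (2/6)(4/5) = 4/15; P(data | jar C) = (5/6)(1/5) = 1/6.
Weighting by the prior gives 2/5 · 1/9 = 2/45, 1/5 · 4/15 = 4/75, 2/5 · 1/6 = 1/15; with total 37/225.
Normalising, the posterior is P(jar A | data) = 10/37, P(jar B | data) = 12/37, P(jar C | data) = 15/37.
So P(blue next | data) = Σ P(blue next | H) P(H | data) = (0)(10/37) + (1/4)(12/37) + (1)(15/37) = 18/37.

0.4865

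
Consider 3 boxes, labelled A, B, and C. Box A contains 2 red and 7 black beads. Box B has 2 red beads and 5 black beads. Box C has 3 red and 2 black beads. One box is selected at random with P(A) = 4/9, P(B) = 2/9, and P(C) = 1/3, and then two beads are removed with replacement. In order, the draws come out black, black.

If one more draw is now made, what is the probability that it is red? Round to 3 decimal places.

0.285

The likelihood of the observed sequence under each hypothesis: P(data | box A) = (7/9)(7/9) = 0.60494; P(data | box B) = (5/7)(5/7) = 0.5102; P(data | box C) = (2/5)(2/5) = 0.16.
The prior-weighted likelihoods are 4/9 · 0.60494 = 0.26886, 2/9 · 0.5102 = 0.11338, 1/3 · 0.16 = 0.053333; these sum to 0.43557.
Normalising, the posterior is P(box A | data) = 0.61726, P(box B | data) = 0.2603, P(box C | data) = 0.12244.
The predictive probability is P(red next | data) = (2/9)(0.61726) + (2/7)(0.2603) + (3/5)(0.12244) = 0.28501.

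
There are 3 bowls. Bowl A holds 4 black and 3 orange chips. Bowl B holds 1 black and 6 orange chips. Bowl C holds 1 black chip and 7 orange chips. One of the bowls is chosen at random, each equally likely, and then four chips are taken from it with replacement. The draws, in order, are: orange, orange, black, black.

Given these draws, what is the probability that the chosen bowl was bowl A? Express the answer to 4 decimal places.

0.6899

Under each hypothesis, the probability of the observed sequence is: P(data | bowl A) = (3/7)(3/7)(4/7)(4/7) = 0.059975; P(data | bowl B) = (6/7)(6/7)(1/7)(1/7) = 0.014994; P(data | bowl C) = (7/8)(7/8)(1/8)(1/8) = 0.011963.
Multiplying each by its prior: 1/3 · 0.059975 = 0.019992, 1/3 · 0.014994 = 0.0049979, 1/3 · 0.011963 = 0.0039876; summing to 0.028977.
Therefore the posterior P(bowl A | data) = (0.019992) / (0.028977) = 0.68991.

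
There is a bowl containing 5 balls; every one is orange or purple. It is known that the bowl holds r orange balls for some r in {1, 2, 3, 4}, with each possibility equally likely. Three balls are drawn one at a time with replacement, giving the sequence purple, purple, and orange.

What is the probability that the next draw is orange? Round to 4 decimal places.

Under each hypothesis, the probability of the observed sequence is: P(data | r = 1) = (4/5)(4/5)(1/5) = 16/125; P(data | r = 2) = (3/5)(3/5)(2/5) = 18/125; P(data | r = 3) = (2/5)(2/5)(3/5) = 12/125; P(data | r = 4) = (1/5)(1/5)(4/5) = 4/125.
Multiplying each by its prior: 1/4 · 16/125 = 4/125, 1/4 · 18/125 = 9/250, 1/4 · 12/125 = 3/125, 1/4 · 4/125 = 1/125; these sum to 1/10.
Dividing through by the total gives posterior P(r = 1 | data) = 8/25, P(r = 2 | data) = 9/25, P(r = 3 | data) = 6/25, P(r = 4 | data) = 2/25.
Averaging over the posterior, P(orange next | data) = (1/5)(8/25) + (2/5)(9/25) + (3/5)(6/25) + (4/5)(2/25) = 52/125.

0.4160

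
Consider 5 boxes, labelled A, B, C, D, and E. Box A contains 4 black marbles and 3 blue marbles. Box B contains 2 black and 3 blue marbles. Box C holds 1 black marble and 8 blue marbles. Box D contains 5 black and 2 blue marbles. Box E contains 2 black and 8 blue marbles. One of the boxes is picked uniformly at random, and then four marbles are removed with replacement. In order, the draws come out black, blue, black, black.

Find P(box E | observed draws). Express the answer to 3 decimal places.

0.028

The likelihood of the observed sequence under each hypothesis: P(data | box A) = (4/7)(3/7)(4/7)(4/7) = 0.079967; P(data | box B) = (2/5)(3/5)(2/5)(2/5) = 0.0384; P(data | box C) = (1/9)(8/9)(1/9)(1/9) = 0.0012193; P(data | box D) = (5/7)(2/7)(5/7)(5/7) = 0.10412; P(data | box E) = (2/10)(8/10)(2/10)(2/10) = 0.0064.
Weighting by the prior gives 1/5 · 0.079967 = 0.015993, 1/5 · 0.0384 = 0.00768, 1/5 · 0.0012193 = 0.00024387, 1/5 · 0.10412 = 0.020825, 1/5 · 0.0064 = 0.00128; summing to 0.046022.
Hence P(box E | data) = (0.00128) / (0.046022) = 0.027813.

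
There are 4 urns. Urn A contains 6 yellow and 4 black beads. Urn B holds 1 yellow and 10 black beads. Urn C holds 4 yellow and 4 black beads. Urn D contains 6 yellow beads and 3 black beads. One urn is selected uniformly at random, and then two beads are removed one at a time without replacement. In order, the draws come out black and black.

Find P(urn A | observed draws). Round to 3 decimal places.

0.107

For each hypothesis, P(data | H) works out to: P(data | urn A) = (4/10)(3/9) = 0.13333; P(data | urn B) = (10/11)(9/10) = 0.81818; P(data | urn C) = (4/8)(3/7) = 0.21429; P(data | urn D) = (3/9)(2/8) = 0.083333.
Multiplying each by its prior: 1/4 · 0.13333 = 0.033333, 1/4 · 0.81818 = 0.20455, 1/4 · 0.21429 = 0.053571, 1/4 · 0.083333 = 0.020833; these sum to 0.31228.
Therefore the posterior P(urn A | data) = (0.033333) / (0.31228) = 0.10674.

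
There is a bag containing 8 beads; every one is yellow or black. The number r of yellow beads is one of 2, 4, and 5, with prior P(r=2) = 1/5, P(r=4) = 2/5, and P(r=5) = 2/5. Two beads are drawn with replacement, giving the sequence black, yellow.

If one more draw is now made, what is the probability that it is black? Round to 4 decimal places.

0.4899

Under each hypothesis, the probability of the observed sequence is: P(data | r = 2) = (6/8)(2/8) = 3/16; P(data | r = 4) = (4/8)(4/8) = 1/4; P(data | r = 5) = (3/8)(5/8) = 15/64.
The prior-weighted likelihoods are 1/5 · 3/16 = 3/80, 2/5 · 1/4 = 1/10, 2/5 · 15/64 = 3/32; these sum to 37/160.
The posterior is then P(r = 2 | data) = 6/37, P(r = 4 | data) = 16/37, P(r = 5 | data) = 15/37.
Averaging over the posterior, P(black next | data) = (3/4)(6/37) + (1/2)(16/37) + (3/8)(15/37) = 145/296.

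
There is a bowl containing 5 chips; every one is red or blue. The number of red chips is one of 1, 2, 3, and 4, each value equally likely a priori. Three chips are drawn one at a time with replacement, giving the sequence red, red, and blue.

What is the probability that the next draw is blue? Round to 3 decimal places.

Compute the likelihood of the observed sequence for each case: P(data | r = 1) = (1/5)(1/5)(4/5) = 4/125; P(data | r = 2) = (2/5)(2/5)(3/5) = 12/125; P(data | r = 3) = (3/5)(3/5)(2/5) = 18/125; P(data | r = 4) = (4/5)(4/5)(1/5) = 16/125.
Weighting by the prior gives 1/4 · 4/125 = 1/125, 1/4 · 12/125 = 3/125, 1/4 · 18/125 = 9/250, 1/4 · 16/125 = 4/125; summing to 1/10.
The posterior is then P(r = 1 | data) = 2/25, P(r = 2 | data) = 6/25, P(r = 3 | data) = 9/25, P(r = 4 | data) = 8/25.
Averaging over the posterior, P(blue next | data) = (4/5)(2/25) + (3/5)(6/25) + (2/5)(9/25) + (1/5)(8/25) = 52/125.

0.416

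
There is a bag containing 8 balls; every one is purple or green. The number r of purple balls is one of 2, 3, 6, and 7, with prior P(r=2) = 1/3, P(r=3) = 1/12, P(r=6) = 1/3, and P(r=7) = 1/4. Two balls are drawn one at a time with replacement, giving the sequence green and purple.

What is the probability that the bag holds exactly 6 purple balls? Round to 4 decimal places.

The likelihood of the observed sequence under each hypothesis: P(data | r = 2) = (6/8)(2/8) = 3/16; P(data | r = 3) = (5/8)(3/8) = 15/64; P(data | r = 6) = (2/8)(6/8) = 3/16; P(data | r = 7) = (1/8)(7/8) = 7/64.
Multiplying each by its prior: 1/3 · 3/16 = 1/16, 1/12 · 15/64 = 5/256, 1/3 · 3/16 = 1/16, 1/4 · 7/64 = 7/256; with total 11/64.
Therefore the posterior P(r = 6 | data) = (1/16) / (11/64) = 4/11.

0.3636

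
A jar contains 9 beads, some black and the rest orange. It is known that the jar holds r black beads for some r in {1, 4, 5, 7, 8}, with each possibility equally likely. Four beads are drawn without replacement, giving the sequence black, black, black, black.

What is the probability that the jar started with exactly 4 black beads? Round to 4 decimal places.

For each hypothesis, P(data | H) works out to: P(data | r = 1) = (1/9)(0/8) = 0; P(data | r = 4) = (4/9)(3/8)(2/7)(1/6) = 1/126; P(data | r = 5) = (5/9)(4/8)(3/7)(2/6) = 5/126; P(data | r = 7) = (7/9)(6/8)(5/7)(4/6) = 5/18; P(data | r = 8) = (8/9)(7/8)(6/7)(5/6) = 5/9.
Weighting by the prior gives 1/5 · 0 = 0, 1/5 · 1/126 = 1/630, 1/5 · 5/126 = 1/126, 1/5 · 5/18 = 1/18, 1/5 · 5/9 = 1/9; with total 37/210.
By Bayes' rule, P(r = 4 | data) = (1/630) / (37/210) = 1/111.

0.0090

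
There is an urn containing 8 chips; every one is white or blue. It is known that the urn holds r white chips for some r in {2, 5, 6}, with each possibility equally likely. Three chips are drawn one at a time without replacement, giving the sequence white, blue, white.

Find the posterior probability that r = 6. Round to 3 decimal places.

For each hypothesis, P(data | H) works out to: P(data | r = 2) = (2/8)(6/7)(1/6) = 1/28; P(data | r = 5) = (5/8)(3/7)(4/6) = 5/28; P(data | r = 6) = (6/8)(2/7)(5/6) = 5/28.
The prior-weighted likelihoods are 1/3 · 1/28 = 1/84, 1/3 · 5/28 = 5/84, 1/3 · 5/28 = 5/84; with total 11/84.
Therefore the posterior P(r = 6 | data) = (5/84) / (11/84) = 5/11.

0.455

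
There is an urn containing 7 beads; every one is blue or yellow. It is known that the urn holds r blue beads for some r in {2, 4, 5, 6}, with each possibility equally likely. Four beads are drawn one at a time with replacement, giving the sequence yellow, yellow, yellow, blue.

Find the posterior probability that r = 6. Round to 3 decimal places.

For each hypothesis, P(data | H) works out to: P(data | r = 2) = (5/7)(5/7)(5/7)(2/7) = 0.10412; P(data | r = 4) = (3/7)(3/7)(3/7)(4/7) = 0.044981; P(data | r = 5) = (2/7)(2/7)(2/7)(5/7) = 0.01666; P(data | r = 6) = (1/7)(1/7)(1/7)(6/7) = 0.002499.
The prior-weighted likelihoods are 1/4 · 0.10412 = 0.026031, 1/4 · 0.044981 = 0.011245, 1/4 · 0.01666 = 0.0041649, 1/4 · 0.002499 = 0.00062474; these sum to 0.042066.
By Bayes' rule, P(r = 6 | data) = (0.00062474) / (0.042066) = 0.014851.

0.015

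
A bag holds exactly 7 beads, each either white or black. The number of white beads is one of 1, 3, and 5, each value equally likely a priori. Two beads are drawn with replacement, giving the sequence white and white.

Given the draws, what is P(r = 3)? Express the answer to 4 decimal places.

For each hypothesis, P(data | H) works out to: P(data | r = 1) = (1/7)(1/7) = 1/49; P(data | r = 3) = (3/7)(3/7) = 9/49; P(data | r = 5) = (5/7)(5/7) = 25/49.
Multiplying each by its prior: 1/3 · 1/49 = 1/147, 1/3 · 9/49 = 3/49, 1/3 · 25/49 = 25/147; summing to 5/21.
So P(r = 3 | data) = (3/49) / (5/21) = 9/35.

0.2571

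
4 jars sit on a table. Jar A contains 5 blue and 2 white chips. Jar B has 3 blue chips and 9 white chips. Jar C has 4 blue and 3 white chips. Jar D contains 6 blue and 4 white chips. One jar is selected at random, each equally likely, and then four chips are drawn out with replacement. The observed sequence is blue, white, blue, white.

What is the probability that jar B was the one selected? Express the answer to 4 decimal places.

0.1809

The likelihood of the observed sequence under each hypothesis: P(data | jar A) = (5/7)(2/7)(5/7)(2/7) = 0.041649; P(data | jar B) = (3/12)(9/12)(3/12)(9/12) = 0.035156; P(data | jar C) = (4/7)(3/7)(4/7)(3/7) = 0.059975; P(data | jar D) = (6/10)(4/10)(6/10)(4/10) = 0.0576.
Weighting by the prior gives 1/4 · 0.041649 = 0.010412, 1/4 · 0.035156 = 0.0087891, 1/4 · 0.059975 = 0.014994, 1/4 · 0.0576 = 0.0144; these sum to 0.048595.
By Bayes' rule, P(jar B | data) = (0.0087891) / (0.048595) = 0.18086.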